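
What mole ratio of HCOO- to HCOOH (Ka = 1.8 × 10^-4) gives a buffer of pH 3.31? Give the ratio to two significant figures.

pKa = -log(1.8 × 10^-4) = 3.745
pH = pKa + log(r) ⇒ log(r) = 3.31 − 3.745 = -0.435
r = [HCOO-]/[HCOOH] = 10^(-0.435) = 0.367

ratio = 0.37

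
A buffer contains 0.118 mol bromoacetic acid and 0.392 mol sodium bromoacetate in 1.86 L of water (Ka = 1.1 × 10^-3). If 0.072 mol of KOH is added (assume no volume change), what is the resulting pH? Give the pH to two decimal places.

pH = 3.96

After neutralization: n(BrCH2COOH) = 0.046 mol, n(BrCH2COO-) = 0.464 mol.
pKa = −log(1.1 × 10^-3) = 2.959
Henderson–Hasselbalch with mole ratio 0.464/0.046: pH = 2.959 + (+1.004)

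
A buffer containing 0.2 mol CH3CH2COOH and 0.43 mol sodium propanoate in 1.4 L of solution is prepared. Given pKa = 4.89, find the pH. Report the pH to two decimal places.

Using pH = pKa + log([base]/[acid]) with [base]/[acid] = 0.43/0.2:
pH = 4.89 + (+0.332) = 5.22

pH = 5.22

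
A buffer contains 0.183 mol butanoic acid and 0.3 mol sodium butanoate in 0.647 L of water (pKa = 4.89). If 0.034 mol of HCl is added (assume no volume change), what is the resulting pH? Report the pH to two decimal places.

After neutralization: n(CH3(CH2)2COOH) = 0.217 mol, n(CH3(CH2)2COO-) = 0.266 mol.
pH = pKa + log([A⁻]/[HA]) = 4.89 + log(0.266/0.217) = 4.89 +0.088

pH = 4.98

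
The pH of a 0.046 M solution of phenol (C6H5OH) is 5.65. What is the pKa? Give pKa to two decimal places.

pKa = 9.96

[H+] = 10^(-5.65) = 2.24 × 10^-6 M
At equilibrium [HA] = 0.046 − 2.24 × 10^-6 = 4.60 × 10^-2 M
Ka = [H+][A-]/[HA] = (2.24 × 10^-6)² / 4.60 × 10^-2 = 1.09 × 10^-10
pKa = -log(1.09 × 10^-10) = 9.96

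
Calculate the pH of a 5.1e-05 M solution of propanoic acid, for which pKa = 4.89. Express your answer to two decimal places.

CH3CH2COOH ⇌ CH3CH2COO- + H+
Ka = 10^(−4.89) = 1.29 × 10^-5
Let x = [H+] at equilibrium. Ka = x²/(5.1e-05 − x).
Here C₀/Ka ≈ 3.95, so the small-x approximation fails. Use the quadratic:
x = (−Ka + √(Ka² + 4·Ka·C₀))/2 = 2.00 × 10^-5 M
pH = −log(2.00 × 10^-5) = 4.70

pH = 4.70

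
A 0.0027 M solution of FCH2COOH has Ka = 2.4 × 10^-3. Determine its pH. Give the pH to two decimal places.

FCH2COOH ⇌ FCH2COO- + H+
From the ICE table, Ka = [H+]²/(0.0027 − [H+]) = 2.4 × 10^-3.
Here C₀/Ka ≈ 1.13, so the small-[H+] approximation fails. Use the quadratic:
[H+] = (−Ka + √(Ka² + 4·Ka·C₀))/2 = 1.61 × 10^-3 M
pH = −log(1.61 × 10^-3) = 2.79

pH = 2.79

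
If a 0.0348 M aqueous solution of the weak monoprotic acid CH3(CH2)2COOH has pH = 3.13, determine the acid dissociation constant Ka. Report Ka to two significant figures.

[H+] = 10^(-3.13) = 7.41 × 10^-4 M
At equilibrium [HA] = 0.0348 − 7.41 × 10^-4 = 3.41 × 10^-2 M
Ka = [H+][A-]/[HA] = (7.41 × 10^-4)² / 3.41 × 10^-2 = 1.6 × 10^-5

Ka = 1.6 × 10^-5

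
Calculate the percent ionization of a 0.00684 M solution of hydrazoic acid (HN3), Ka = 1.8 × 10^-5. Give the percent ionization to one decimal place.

HN3 ⇌ N3- + H+; let x = [H+] at equilibrium.
Ka = x²/(C₀ − x); solving the quadratic gives x = 3.42 × 10^-4 M.
% ionization = x/C₀ × 100% = 3.42 × 10^-4/0.00684 × 100% = 5.0%

5.0%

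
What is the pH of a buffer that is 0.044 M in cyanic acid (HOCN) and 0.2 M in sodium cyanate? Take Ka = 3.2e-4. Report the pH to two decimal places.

pH = 4.15

pKa = −log(3.2 × 10^-4) = 3.495
Using pH = pKa + log([base]/[acid]) with [base]/[acid] = 0.2/0.044:
pH = 3.495 + (+0.658) = 4.15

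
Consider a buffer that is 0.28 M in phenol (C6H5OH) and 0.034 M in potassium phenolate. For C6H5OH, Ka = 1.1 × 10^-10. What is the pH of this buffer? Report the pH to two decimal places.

pH = 9.04

pKa = −log(1.1 × 10^-10) = 9.959
pH = pKa + log([A⁻]/[HA]) = 9.959 + log(0.034/0.28)
pH = 9.959 + (-0.916) = 9.04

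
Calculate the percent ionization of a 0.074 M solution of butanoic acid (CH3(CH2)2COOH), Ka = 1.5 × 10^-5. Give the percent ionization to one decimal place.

1.4%

CH3(CH2)2COOH ⇌ CH3(CH2)2COO- + H+; let x = [H+] at equilibrium.
x ≈ √(Ka·C₀) = √(1.5 × 10^-5 × 0.074) = 1.05 × 10^-3 M
Fraction ionized = 1.05 × 10^-3 / 0.074 = 0.0142 → 1.4%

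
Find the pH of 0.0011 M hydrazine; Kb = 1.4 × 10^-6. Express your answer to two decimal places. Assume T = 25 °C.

pH = 9.59

N2H4 + H2O ⇌ N2H5+ + OH-
Let x = [OH-] at equilibrium. Kb = x²/(0.0011 − x).
Neglecting x in the denominator: x = √(1.4 × 10^-6 × 0.0011) = 3.92 × 10^-5 M
Check: 3.6% ionized — well under 5%, approximation valid.
pOH = 4.41, so pH = 14.00 − pOH = 9.59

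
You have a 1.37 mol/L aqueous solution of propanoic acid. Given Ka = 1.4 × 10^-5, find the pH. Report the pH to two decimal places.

CH3CH2COOH ⇌ CH3CH2COO- + H+
From the ICE table, Ka = x²/(1.37 − x) = 1.4 × 10^-5.
Assume x ≪ 1.37: x ≈ √(1.4 × 10^-5 × 1.37) = 4.38 × 10^-3 M
(x/C₀ = 0.32% < 5%, so the approximation holds.)
pH = −log[H+] = −log(4.38 × 10^-3) = 2.36

pH = 2.36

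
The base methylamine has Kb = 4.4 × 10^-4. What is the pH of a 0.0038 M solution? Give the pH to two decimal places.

pH = 11.04

CH3NH2 + H2O ⇌ CH3NH3+ + OH-
Kb = [OH-]²/(0.0038 − [OH-]) = 4.4 × 10^-4
Here C₀/Kb ≈ 8.64, so the small-[OH-] approximation fails. Use the quadratic:
[OH-] = [−0.00044 + √(0.00044² + 6.69e-06)]/2 = 1.09 × 10^-3 M
pOH = 2.96, so pH = 14.00 − pOH = 11.04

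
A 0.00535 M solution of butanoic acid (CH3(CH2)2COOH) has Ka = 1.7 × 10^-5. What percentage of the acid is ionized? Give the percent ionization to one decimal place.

5.5%

CH3(CH2)2COOH ⇌ CH3(CH2)2COO- + H+; let x = [H+] at equilibrium.
Solve x² + 1.7e-05x − 9.09e-08 = 0 → x = 2.93 × 10^-4 M
Fraction ionized = 2.93 × 10^-4 / 0.00535 = 0.0548 → 5.5%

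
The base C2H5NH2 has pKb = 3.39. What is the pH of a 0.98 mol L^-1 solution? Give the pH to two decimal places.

pH = 12.30

C2H5NH2 + H2O ⇌ C2H5NH3+ + OH-
Kb = 10^(−3.39) = 4.07 × 10^-4
Kb = x²/(0.98 − x) = 4.07 × 10^-4
Neglecting x in the denominator: x = √(4.07 × 10^-4 × 0.98) = 2.00 × 10^-2 M
pOH = 1.70, so pH = 14.00 − pOH = 12.30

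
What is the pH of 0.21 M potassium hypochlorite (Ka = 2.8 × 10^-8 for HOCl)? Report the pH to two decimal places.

OCl- is the conjugate base of the weak acid HOCl.
Kb = Kw/Ka = 1.0×10^-14 / 2.8 × 10^-8 = 3.57 × 10^-7
Let x = [OH-] at equilibrium. Kb = x²/(0.21 − x).
Since Kb ≪ C₀, x ≈ √(Kb·C₀) = 2.74 × 10^-4 M.
pOH = 3.56, so pH = 14.00 − pOH = 10.44

pH = 10.44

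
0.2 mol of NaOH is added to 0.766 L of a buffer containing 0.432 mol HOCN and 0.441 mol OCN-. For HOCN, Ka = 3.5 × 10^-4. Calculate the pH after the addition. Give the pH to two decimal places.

OH- converts HOCN to OCN-: HOCN → 0.232 mol, OCN- → 0.641 mol.
pKa = −log(3.5 × 10^-4) = 3.456
pH = pKa + log([A⁻]/[HA]) = 3.456 + log(0.641/0.232) = 3.456 +0.441

pH = 3.90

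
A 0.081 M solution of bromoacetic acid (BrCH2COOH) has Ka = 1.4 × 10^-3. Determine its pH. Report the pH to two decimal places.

pH = 2.00

BrCH2COOH ⇌ BrCH2COO- + H+
Ka = x²/(0.081 − x) = 1.4 × 10^-3
Here C₀/Ka ≈ 57.9, so the small-x approximation fails. Use the quadratic:
x = [−0.0014 + √(0.0014² + 0.000454)]/2 = 9.97 × 10^-3 M
pH = −log(9.97 × 10^-3) = 2.00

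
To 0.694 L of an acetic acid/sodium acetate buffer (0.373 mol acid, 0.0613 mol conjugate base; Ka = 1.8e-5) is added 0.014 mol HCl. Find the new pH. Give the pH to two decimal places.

pH = 3.83

After neutralization: n(CH3COOH) = 0.387 mol, n(CH3COO-) = 0.0473 mol.
pKa = −log(1.8 × 10^-5) = 4.745
pH = pKa + log([A⁻]/[HA]) = 4.745 + log(0.0473/0.387) = 4.745 -0.913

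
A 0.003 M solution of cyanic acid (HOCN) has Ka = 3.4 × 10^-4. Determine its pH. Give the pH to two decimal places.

HOCN ⇌ OCN- + H+
Let x = [H+] at equilibrium. Ka = x²/(0.003 − x).
The 5% rule fails; solving x² + Ka·x − Ka·C₀ = 0 exactly:
x = [−0.00034 + √(0.00034² + 4.08e-06)]/2 = 8.54 × 10^-4 M
pH = −log[H+] = −log(8.54 × 10^-4) = 3.07

pH = 3.07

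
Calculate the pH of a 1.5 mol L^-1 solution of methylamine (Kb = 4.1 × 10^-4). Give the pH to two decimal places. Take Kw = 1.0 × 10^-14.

CH3NH2 + H2O ⇌ CH3NH3+ + OH-
Let x = [OH-] at equilibrium. Kb = x²/(1.5 − x).
Neglecting x in the denominator: x = √(4.1 × 10^-4 × 1.5) = 2.48 × 10^-2 M
Check: 1.7% ionized — well under 5%, approximation valid.
pOH = 1.61, so pH = 14.00 − pOH = 12.39

pH = 12.39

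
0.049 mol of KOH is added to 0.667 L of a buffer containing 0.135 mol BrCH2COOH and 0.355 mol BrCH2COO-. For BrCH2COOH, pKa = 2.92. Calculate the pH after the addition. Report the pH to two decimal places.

OH- converts BrCH2COOH to BrCH2COO-: BrCH2COOH → 0.086 mol, BrCH2COO- → 0.404 mol.
Henderson–Hasselbalch with mole ratio 0.404/0.086: pH = 2.92 + (+0.672)

pH = 3.59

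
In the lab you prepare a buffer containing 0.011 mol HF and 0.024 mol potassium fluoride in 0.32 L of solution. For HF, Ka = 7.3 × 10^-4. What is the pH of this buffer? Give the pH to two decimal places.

pH = 3.48

pKa = −log(7.3 × 10^-4) = 3.137
pH = pKa + log([A⁻]/[HA]) = 3.137 + log(0.024/0.011)
pH = 3.137 + (+0.339) = 3.48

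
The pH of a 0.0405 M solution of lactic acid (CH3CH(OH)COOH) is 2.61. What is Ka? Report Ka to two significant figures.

Ka = 1.6 × 10^-4

[H+] = 10^(-2.61) = 2.45 × 10^-3 M
At equilibrium [HA] = 0.0405 − 2.45 × 10^-3 = 3.81 × 10^-2 M
Ka = [H+][A-]/[HA] = (2.45 × 10^-3)² / 3.81 × 10^-2 = 1.6 × 10^-4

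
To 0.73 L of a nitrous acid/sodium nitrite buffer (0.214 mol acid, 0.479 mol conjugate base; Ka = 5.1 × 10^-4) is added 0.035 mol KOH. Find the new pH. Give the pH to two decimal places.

After neutralization: n(HNO2) = 0.179 mol, n(NO2-) = 0.514 mol.
pKa = −log(5.1 × 10^-4) = 3.292
Henderson–Hasselbalch with mole ratio 0.514/0.179: pH = 3.292 + (+0.458)

pH = 3.75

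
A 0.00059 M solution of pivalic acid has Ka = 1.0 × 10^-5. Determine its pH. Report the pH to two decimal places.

(CH3)3CCOOH ⇌ (CH3)3CCOO- + H+
Ka = x²/(0.00059 − x) = 1.0 × 10^-5
Here C₀/Ka ≈ 59, so the small-x approximation fails. Use the quadratic:
x = (−Ka + √(Ka² + 4·Ka·C₀))/2 = 7.20 × 10^-5 M
pH = −log[H+] = −log(7.20 × 10^-5) = 4.14

pH = 4.14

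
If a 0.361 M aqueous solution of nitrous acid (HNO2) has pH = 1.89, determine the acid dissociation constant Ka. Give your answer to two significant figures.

Ka = 4.8 × 10^-4

[H+] = 10^(-1.89) = 1.29 × 10^-2 M
At equilibrium [HA] = 0.361 − 1.29 × 10^-2 = 3.48 × 10^-1 M
Ka = [H+][A-]/[HA] = (1.29 × 10^-2)² / 3.48 × 10^-1 = 4.8 × 10^-4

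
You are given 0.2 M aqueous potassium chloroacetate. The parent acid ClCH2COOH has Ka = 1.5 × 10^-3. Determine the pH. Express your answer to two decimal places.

ClCH2COO- is the conjugate base of the weak acid ClCH2COOH.
Kb = Kw/Ka = 1.0×10^-14 / 1.5 × 10^-3 = 6.67 × 10^-12
Kb = x²/(0.2 − x) = 6.67 × 10^-12
Since Kb ≪ C₀, x ≈ √(Kb·C₀) = 1.15 × 10^-6 M.
(x/C₀ = 0.00058% < 5%, so the approximation holds.)
pOH = 5.94, so pH = 14.00 − pOH = 8.06

pH = 8.06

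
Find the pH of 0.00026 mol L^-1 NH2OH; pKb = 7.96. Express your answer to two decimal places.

pH = 8.23

NH2OH + H2O ⇌ NH3OH+ + OH-
Kb = 10^(−7.96) = 1.10 × 10^-8
Kb = [OH-]²/(0.00026 − [OH-]) = 1.10 × 10^-8
Since Kb ≪ C₀, [OH-] ≈ √(Kb·C₀) = 1.69 × 10^-6 M.
Check: 0.65% ionized — well under 5%, approximation valid.
pOH = 5.77, so pH = 14.00 − pOH = 8.23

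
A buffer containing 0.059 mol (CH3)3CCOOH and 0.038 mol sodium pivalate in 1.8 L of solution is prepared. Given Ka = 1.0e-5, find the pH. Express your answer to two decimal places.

pKa = −log(1.0 × 10^-5) = 5.000
Henderson–Hasselbalch: pH = pKa + log([(CH3)3CCOO-]/[(CH3)3CCOOH]) = 5.000 + log(0.038/0.059)
pH = 5.000 + (-0.191) = 4.81

pH = 4.81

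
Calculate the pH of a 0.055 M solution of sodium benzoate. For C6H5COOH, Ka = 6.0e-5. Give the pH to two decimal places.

pH = 8.48

C6H5COO- is the conjugate base of the weak acid C6H5COOH.
Kb = Kw/Ka = 1.0×10^-14 / 6.0 × 10^-5 = 1.67 × 10^-10
Kb = x²/(0.055 − x) = 1.67 × 10^-10
Neglecting x in the denominator: x = √(1.67 × 10^-10 × 0.055) = 3.03 × 10^-6 M
pOH = −log(3.03 × 10^-6) = 5.52; pH = 14.00 − 5.52 = 8.48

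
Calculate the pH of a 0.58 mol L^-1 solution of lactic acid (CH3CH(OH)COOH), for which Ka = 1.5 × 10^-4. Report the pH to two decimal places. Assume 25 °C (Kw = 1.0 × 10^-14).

pH = 2.03

CH3CH(OH)COOH ⇌ CH3CH(OH)COO- + H+
Ka = [H+]²/(0.58 − [H+]) = 1.5 × 10^-4
Assume [H+] ≪ 0.58: [H+] ≈ √(1.5 × 10^-4 × 0.58) = 9.33 × 10^-3 M
pH = −log[H+] = −log(9.33 × 10^-3) = 2.03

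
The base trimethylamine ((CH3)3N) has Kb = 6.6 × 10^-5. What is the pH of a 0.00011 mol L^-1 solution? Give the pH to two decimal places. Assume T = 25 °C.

(CH3)3N + H2O ⇌ (CH3)3NH+ + OH-
Kb = [OH-]²/(0.00011 − [OH-]) = 6.6 × 10^-5
Here C₀/Kb ≈ 1.67, so the small-[OH-] approximation fails. Use the quadratic:
[OH-] = (−Kb + √(Kb² + 4·Kb·C₀))/2 = 5.84 × 10^-5 M
pOH = −log(5.84 × 10^-5) = 4.23; pH = 14.00 − 4.23 = 9.77

pH = 9.77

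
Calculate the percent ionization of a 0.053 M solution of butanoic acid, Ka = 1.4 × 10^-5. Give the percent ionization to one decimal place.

1.6%

CH3(CH2)2COOH ⇌ CH3(CH2)2COO- + H+; let x = [H+] at equilibrium.
x ≈ √(Ka·C₀) = √(1.4 × 10^-5 × 0.053) = 8.61 × 10^-4 M
% ionization = x/C₀ × 100% = 8.61 × 10^-4/0.053 × 100% = 1.6%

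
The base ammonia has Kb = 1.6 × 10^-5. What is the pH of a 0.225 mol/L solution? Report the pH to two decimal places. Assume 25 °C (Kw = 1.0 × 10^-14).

pH = 11.28

NH3 + H2O ⇌ NH4+ + OH-
From the ICE table, Kb = x²/(0.225 − x) = 1.6 × 10^-5.
Since Kb ≪ C₀, x ≈ √(Kb·C₀) = 1.90 × 10^-3 M.
(x/C₀ = 0.84% < 5%, so the approximation holds.)
pOH = 2.72, so pH = 14.00 − pOH = 11.28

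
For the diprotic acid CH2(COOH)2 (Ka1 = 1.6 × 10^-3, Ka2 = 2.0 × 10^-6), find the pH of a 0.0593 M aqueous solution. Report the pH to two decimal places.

pH = 2.05

Since Ka1 ≫ Ka2, the first ionization dominates [H+].
Ka1 = x²/(0.0593 − x) = 1.6 × 10^-3
Solving the quadratic: x = (−Ka1 + √(Ka1² + 4·Ka1·C₀))/2 = 8.97 × 10^-3 M
pH = −log(8.97 × 10^-3) = 2.05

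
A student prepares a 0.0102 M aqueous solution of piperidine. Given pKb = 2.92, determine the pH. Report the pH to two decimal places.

pH = 11.47

C5H10NH + H2O ⇌ C5H10NH2+ + OH-
Kb = 10^(−2.92) = 1.20 × 10^-3
Let x = [OH-] at equilibrium. Kb = x²/(0.0102 − x).
x is not negligible relative to C₀; solve x² + 0.0012·x − 1.22e-05 = 0.
x = (−Kb + √(Kb² + 4·Kb·C₀))/2 = 2.95 × 10^-3 M
pOH = 2.53, so pH = 14.00 − pOH = 11.47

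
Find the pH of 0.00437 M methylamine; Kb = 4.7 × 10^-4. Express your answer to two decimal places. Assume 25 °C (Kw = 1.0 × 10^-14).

pH = 11.09

CH3NH2 + H2O ⇌ CH3NH3+ + OH-
From the ICE table, Kb = x²/(0.00437 − x) = 4.7 × 10^-4.
Here C₀/Kb ≈ 9.3, so the small-x approximation fails. Use the quadratic:
x = [−0.00047 + √(0.00047² + 8.22e-06)]/2 = 1.22 × 10^-3 M
pOH = 2.91, so pH = 14.00 − pOH = 11.09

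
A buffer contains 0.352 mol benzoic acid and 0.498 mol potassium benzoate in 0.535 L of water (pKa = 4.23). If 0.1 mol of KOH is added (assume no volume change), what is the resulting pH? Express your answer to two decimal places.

After neutralization: n(C6H5COOH) = 0.252 mol, n(C6H5COO-) = 0.598 mol.
Henderson–Hasselbalch with mole ratio 0.598/0.252: pH = 4.23 + (+0.375)

pH = 4.61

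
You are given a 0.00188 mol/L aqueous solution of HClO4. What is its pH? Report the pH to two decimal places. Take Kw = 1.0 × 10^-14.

pH = 2.73

HClO4 is a strong acid and dissociates completely, so [H+] = 0.00188 M.
pH = -log(0.00188) = 2.73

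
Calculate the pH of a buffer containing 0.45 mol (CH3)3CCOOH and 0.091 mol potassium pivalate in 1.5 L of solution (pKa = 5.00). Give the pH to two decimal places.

pH = 4.31

pH = pKa + log([A⁻]/[HA]) = 5.00 + log(0.091/0.45)
pH = 5.00 + (-0.694) = 4.31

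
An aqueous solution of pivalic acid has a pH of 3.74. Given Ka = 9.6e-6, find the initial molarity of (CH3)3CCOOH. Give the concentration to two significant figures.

C₀ = 3.6 × 10^-3 M

[H+] = 10^(-3.74) = 1.82 × 10^-4 M = x
Ka = x²/(C₀ − x) ⇒ C₀ = x + x²/Ka
C₀ = 1.82 × 10^-4 + (1.82 × 10^-4)²/(9.6 × 10^-6) = 3.63 × 10^-3 M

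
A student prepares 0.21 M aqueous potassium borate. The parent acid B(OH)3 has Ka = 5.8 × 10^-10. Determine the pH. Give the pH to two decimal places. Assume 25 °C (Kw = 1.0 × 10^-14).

pH = 11.28

B(OH)4- is the conjugate base of the weak acid B(OH)3.
Kb = Kw/Ka = 1.0×10^-14 / 5.8 × 10^-10 = 1.72 × 10^-5
From the ICE table, Kb = x²/(0.21 − x) = 1.72 × 10^-5.
Neglecting x in the denominator: x = √(1.72 × 10^-5 × 0.21) = 1.90 × 10^-3 M
(x/C₀ = 0.91% < 5%, so the approximation holds.)
pOH = 2.72, so pH = 14.00 − pOH = 11.28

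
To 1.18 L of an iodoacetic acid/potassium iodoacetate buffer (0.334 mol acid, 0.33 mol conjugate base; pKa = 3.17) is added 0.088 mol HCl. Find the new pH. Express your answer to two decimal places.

pH = 2.93

After neutralization: n(ICH2COOH) = 0.422 mol, n(ICH2COO-) = 0.242 mol.
pH = pKa + log([A⁻]/[HA]) = 3.17 + log(0.242/0.422) = 3.17 -0.241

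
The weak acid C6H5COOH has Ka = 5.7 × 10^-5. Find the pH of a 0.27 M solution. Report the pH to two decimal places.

pH = 2.41

C6H5COOH ⇌ C6H5COO- + H+
Ka = [H+]²/(0.27 − [H+]) = 5.7 × 10^-5
Since Ka ≪ C₀, [H+] ≈ √(Ka·C₀) = 3.92 × 10^-3 M.
pH = −log(3.92 × 10^-3) = 2.41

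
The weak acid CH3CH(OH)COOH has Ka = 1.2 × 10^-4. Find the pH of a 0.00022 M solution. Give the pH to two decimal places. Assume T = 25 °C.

CH3CH(OH)COOH ⇌ CH3CH(OH)COO- + H+
From the ICE table, Ka = [H+]²/(0.00022 − [H+]) = 1.2 × 10^-4.
The 5% rule fails; solving [H+]² + Ka·[H+] − Ka·C₀ = 0 exactly:
[H+] = [−0.00012 + √(0.00012² + 1.06e-07)]/2 = 1.13 × 10^-4 M
pH = −log[H+] = −log(1.13 × 10^-4) = 3.95

pH = 3.95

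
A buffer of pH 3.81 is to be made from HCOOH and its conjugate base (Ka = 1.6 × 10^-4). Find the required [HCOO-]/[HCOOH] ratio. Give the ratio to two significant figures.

ratio = 1.0

pKa = -log(1.6 × 10^-4) = 3.796
pH = pKa + log(r) ⇒ log(r) = 3.81 − 3.796 = +0.014
r = [HCOO-]/[HCOOH] = 10^(+0.014) = 1.03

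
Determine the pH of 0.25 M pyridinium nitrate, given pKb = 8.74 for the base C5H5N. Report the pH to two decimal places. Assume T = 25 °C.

C5H5NH+ is the conjugate acid of the weak base C5H5N.
Kb = 10^(−8.74) = 1.82 × 10^-9
Ka = Kw/Kb = 1.0×10^-14 / 1.82 × 10^-9 = 5.49 × 10^-6
From the ICE table, Ka = [H+]²/(0.25 − [H+]) = 5.49 × 10^-6.
Neglecting [H+] in the denominator: [H+] = √(5.49 × 10^-6 × 0.25) = 1.17 × 10^-3 M
Check: 0.47% ionized — well under 5%, approximation valid.
pH = −log[H+] = −log(1.17 × 10^-3) = 2.93

pH = 2.93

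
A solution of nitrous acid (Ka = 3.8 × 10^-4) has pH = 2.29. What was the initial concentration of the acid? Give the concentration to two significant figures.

[H+] = 10^(-2.29) = 5.13 × 10^-3 M = x
Ka = x²/(C₀ − x) ⇒ C₀ = x + x²/Ka
C₀ = 5.13 × 10^-3 + (5.13 × 10^-3)²/(3.8 × 10^-4) = 7.44 × 10^-2 M

C₀ = 7.4 × 10^-2 M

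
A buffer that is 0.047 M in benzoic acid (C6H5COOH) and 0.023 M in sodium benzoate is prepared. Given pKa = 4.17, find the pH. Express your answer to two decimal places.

pH = 3.86

Henderson–Hasselbalch: pH = pKa + log([C6H5COO-]/[C6H5COOH]) = 4.17 + log(0.023/0.047)
pH = 4.17 + (-0.310) = 3.86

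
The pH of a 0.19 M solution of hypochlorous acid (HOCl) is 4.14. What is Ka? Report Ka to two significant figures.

Ka = 2.8 × 10^-8

[H+] = 10^(-4.14) = 7.24 × 10^-5 M
At equilibrium [HA] = 0.19 − 7.24 × 10^-5 = 1.90 × 10^-1 M
Ka = [H+][A-]/[HA] = (7.24 × 10^-5)² / 1.90 × 10^-1 = 2.8 × 10^-8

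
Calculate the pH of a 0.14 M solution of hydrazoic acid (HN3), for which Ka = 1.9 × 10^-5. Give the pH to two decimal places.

HN3 ⇌ N3- + H+
From the ICE table, Ka = [H+]²/(0.14 − [H+]) = 1.9 × 10^-5.
Neglecting [H+] in the denominator: [H+] = √(1.9 × 10^-5 × 0.14) = 1.63 × 10^-3 M
([H+]/C₀ = 1.2% < 5%, so the approximation holds.)
pH = −log[H+] = −log(1.63 × 10^-3) = 2.79

pH = 2.79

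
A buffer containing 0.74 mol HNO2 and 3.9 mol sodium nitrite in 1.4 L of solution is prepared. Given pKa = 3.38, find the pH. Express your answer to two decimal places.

pH = 4.10

Henderson–Hasselbalch: pH = pKa + log([NO2-]/[HNO2]) = 3.38 + log(3.9/0.74)
pH = 3.38 + (+0.722) = 4.10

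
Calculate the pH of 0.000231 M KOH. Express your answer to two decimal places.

KOH is a strong base; [OH-] = 0.000231 M.
pOH = -log(0.000231) = 3.64
pH = 14.00 - 3.64 = 10.36

pH = 10.36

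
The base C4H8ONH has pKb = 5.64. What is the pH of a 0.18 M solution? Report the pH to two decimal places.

pH = 10.81

C4H8ONH + H2O ⇌ C4H8ONH2+ + OH-
Kb = 10^(−5.64) = 2.29 × 10^-6
Kb = x²/(0.18 − x) = 2.29 × 10^-6
Neglecting x in the denominator: x = √(2.29 × 10^-6 × 0.18) = 6.42 × 10^-4 M
Check: 0.36% ionized — well under 5%, approximation valid.
pOH = 3.19, so pH = 14.00 − pOH = 10.81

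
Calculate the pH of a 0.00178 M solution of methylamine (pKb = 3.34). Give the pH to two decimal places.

CH3NH2 + H2O ⇌ CH3NH3+ + OH-
Kb = 10^(−3.34) = 4.57 × 10^-4
From the ICE table, Kb = [OH-]²/(0.00178 − [OH-]) = 4.57 × 10^-4.
Here C₀/Kb ≈ 3.89, so the small-[OH-] approximation fails. Use the quadratic:
[OH-] = [−0.000457 + √(0.000457² + 3.25e-06)]/2 = 7.02 × 10^-4 M
pOH = 3.15, so pH = 14.00 − pOH = 10.85

pH = 10.85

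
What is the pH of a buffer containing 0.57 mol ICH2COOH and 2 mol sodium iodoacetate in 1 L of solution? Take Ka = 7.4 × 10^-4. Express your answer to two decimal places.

pH = 3.68

pKa = −log(7.4 × 10^-4) = 3.131
Henderson–Hasselbalch: pH = pKa + log([ICH2COO-]/[ICH2COOH]) = 3.131 + log(2/0.57)
pH = 3.131 + (+0.545) = 3.68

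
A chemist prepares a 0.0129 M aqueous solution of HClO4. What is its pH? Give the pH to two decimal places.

HClO4 is a strong acid and dissociates completely, so [H+] = 0.0129 M.
pH = -log(0.0129) = 1.89

pH = 1.89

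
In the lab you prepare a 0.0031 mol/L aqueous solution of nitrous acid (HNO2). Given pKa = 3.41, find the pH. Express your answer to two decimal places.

HNO2 ⇌ NO2- + H+
Ka = 10^(−3.41) = 3.89 × 10^-4
Ka = x²/(0.0031 − x) = 3.89 × 10^-4
Here C₀/Ka ≈ 7.97, so the small-x approximation fails. Use the quadratic:
x = [−0.000389 + √(0.000389² + 4.82e-06)]/2 = 9.21 × 10^-4 M
pH = −log(9.21 × 10^-4) = 3.04

pH = 3.04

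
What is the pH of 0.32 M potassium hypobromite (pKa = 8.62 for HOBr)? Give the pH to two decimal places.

pH = 11.06

OBr- is the conjugate base of the weak acid HOBr.
Ka = 10^(−8.62) = 2.40 × 10^-9
Kb = Kw/Ka = 1.0×10^-14 / 2.40 × 10^-9 = 4.17 × 10^-6
Kb = x²/(0.32 − x) = 4.17 × 10^-6
Assume x ≪ 0.32: x ≈ √(4.17 × 10^-6 × 0.32) = 1.16 × 10^-3 M
pOH = 2.94, so pH = 14.00 − pOH = 11.06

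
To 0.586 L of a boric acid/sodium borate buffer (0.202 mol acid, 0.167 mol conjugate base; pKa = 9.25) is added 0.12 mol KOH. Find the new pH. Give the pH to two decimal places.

After neutralization: n(B(OH)3) = 0.082 mol, n(B(OH)4-) = 0.287 mol.
Henderson–Hasselbalch with mole ratio 0.287/0.082: pH = 9.25 + (+0.544)

pH = 9.79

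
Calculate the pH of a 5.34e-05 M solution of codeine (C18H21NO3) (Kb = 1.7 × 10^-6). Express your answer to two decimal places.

C18H21NO3 + H2O ⇌ C18H22NO3+ + OH-
Kb = [OH-]²/(5.34e-05 − [OH-]) = 1.7 × 10^-6
Here C₀/Kb ≈ 31.4, so the small-[OH-] approximation fails. Use the quadratic:
[OH-] = [−1.7e-06 + √(1.7e-06² + 3.63e-10)]/2 = 8.72 × 10^-6 M
pOH = 5.06, so pH = 14.00 − pOH = 8.94

pH = 8.94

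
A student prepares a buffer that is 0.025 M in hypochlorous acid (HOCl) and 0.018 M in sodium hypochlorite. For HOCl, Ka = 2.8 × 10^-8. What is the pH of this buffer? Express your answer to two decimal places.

pH = 7.41

pKa = −log(2.8 × 10^-8) = 7.553
Using pH = pKa + log([base]/[acid]) with [base]/[acid] = 0.018/0.025:
pH = 7.553 + (-0.143) = 7.41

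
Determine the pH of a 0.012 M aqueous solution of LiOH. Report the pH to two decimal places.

LiOH is a strong base; [OH-] = 0.012 M.
pOH = -log(0.012) = 1.92
pH = 14.00 - 1.92 = 12.08

pH = 12.08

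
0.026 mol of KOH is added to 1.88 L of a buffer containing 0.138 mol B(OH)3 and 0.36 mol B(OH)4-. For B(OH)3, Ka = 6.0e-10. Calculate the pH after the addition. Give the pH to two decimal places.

After neutralization: n(B(OH)3) = 0.112 mol, n(B(OH)4-) = 0.386 mol.
pKa = −log(6.0 × 10^-10) = 9.222
Henderson–Hasselbalch with mole ratio 0.386/0.112: pH = 9.222 + (+0.537)

pH = 9.76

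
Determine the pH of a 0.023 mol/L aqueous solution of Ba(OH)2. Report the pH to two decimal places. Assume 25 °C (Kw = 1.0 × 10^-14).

Ba(OH)2 is a strong base (each formula unit releases 2 OH-); [OH-] = 0.046 M.
pOH = -log(0.046) = 1.34
pH = 14.00 - 1.34 = 12.66

pH = 12.66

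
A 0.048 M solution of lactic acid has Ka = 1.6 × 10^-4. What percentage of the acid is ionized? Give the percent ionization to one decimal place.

5.6%

CH3CH(OH)COOH ⇌ CH3CH(OH)COO- + H+; let x = [H+] at equilibrium.
Solve x² + 0.00016x − 7.68e-06 = 0 → x = 2.69 × 10^-3 M
% ionization = x/C₀ × 100% = 2.69 × 10^-3/0.048 × 100% = 5.6%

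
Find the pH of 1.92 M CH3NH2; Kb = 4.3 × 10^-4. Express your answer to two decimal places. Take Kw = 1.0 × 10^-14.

CH3NH2 + H2O ⇌ CH3NH3+ + OH-
Let x = [OH-] at equilibrium. Kb = x²/(1.92 − x).
Since Kb ≪ C₀, x ≈ √(Kb·C₀) = 2.87 × 10^-2 M.
pOH = 1.54, so pH = 14.00 − pOH = 12.46

pH = 12.46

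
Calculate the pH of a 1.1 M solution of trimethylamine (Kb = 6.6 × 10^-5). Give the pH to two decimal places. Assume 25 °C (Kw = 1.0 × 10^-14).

pH = 11.93

(CH3)3N + H2O ⇌ (CH3)3NH+ + OH-
From the ICE table, Kb = [OH-]²/(1.1 − [OH-]) = 6.6 × 10^-5.
Since Kb ≪ C₀, [OH-] ≈ √(Kb·C₀) = 8.52 × 10^-3 M.
pOH = −log(8.52 × 10^-3) = 2.07; pH = 14.00 − 2.07 = 11.93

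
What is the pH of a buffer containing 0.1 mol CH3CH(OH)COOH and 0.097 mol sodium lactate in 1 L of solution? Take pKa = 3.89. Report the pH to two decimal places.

pH = 3.88

Henderson–Hasselbalch: pH = pKa + log([CH3CH(OH)COO-]/[CH3CH(OH)COOH]) = 3.89 + log(0.097/0.1)
pH = 3.89 + (-0.013) = 3.88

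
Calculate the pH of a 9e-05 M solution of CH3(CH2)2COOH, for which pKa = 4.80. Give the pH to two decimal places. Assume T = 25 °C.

pH = 4.51

CH3(CH2)2COOH ⇌ CH3(CH2)2COO- + H+
Ka = 10^(−4.80) = 1.58 × 10^-5
Let x = [H+] at equilibrium. Ka = x²/(9e-05 − x).
x is not negligible relative to C₀; solve x² + 1.58e-05·x − 1.42e-09 = 0.
x = [−1.58e-05 + √(1.58e-05² + 5.69e-09)]/2 = 3.06 × 10^-5 M
pH = −log(3.06 × 10^-5) = 4.51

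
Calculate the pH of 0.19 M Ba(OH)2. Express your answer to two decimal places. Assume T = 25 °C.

pH = 13.58

Ba(OH)2 is a strong base (each formula unit releases 2 OH-); [OH-] = 0.38 M.
pOH = -log(0.38) = 0.42
pH = 14.00 - 0.42 = 13.58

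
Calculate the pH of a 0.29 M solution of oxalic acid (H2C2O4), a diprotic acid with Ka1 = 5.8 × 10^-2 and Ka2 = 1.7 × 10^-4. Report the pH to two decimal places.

pH = 0.98

Since Ka1 ≫ Ka2, the first ionization dominates [H+].
Ka1 = x²/(0.29 − x) = 5.8 × 10^-2
Solving the quadratic: x = (−Ka1 + √(Ka1² + 4·Ka1·C₀))/2 = 1.04 × 10^-1 M
pH = −log(1.04 × 10^-1) = 0.98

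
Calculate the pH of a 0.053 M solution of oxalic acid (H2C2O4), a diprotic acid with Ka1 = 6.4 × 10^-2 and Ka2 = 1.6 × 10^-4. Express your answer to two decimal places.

Since Ka1 ≫ Ka2, the first ionization dominates [H+].
Ka1 = x²/(0.053 − x) = 6.4 × 10^-2
Solving the quadratic: x = (−Ka1 + √(Ka1² + 4·Ka1·C₀))/2 = 3.45 × 10^-2 M
pH = −log(3.45 × 10^-2) = 1.46

pH = 1.46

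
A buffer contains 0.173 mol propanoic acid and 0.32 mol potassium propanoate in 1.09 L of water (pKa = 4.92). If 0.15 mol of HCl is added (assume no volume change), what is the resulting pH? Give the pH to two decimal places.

pH = 4.64

Added H+ converts CH3CH2COO- to CH3CH2COOH: CH3CH2COOH → 0.323 mol, CH3CH2COO- → 0.17 mol.
Henderson–Hasselbalch with mole ratio 0.17/0.323: pH = 4.92 + (-0.279)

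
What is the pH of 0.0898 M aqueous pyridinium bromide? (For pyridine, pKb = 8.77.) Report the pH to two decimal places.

C5H5NH+ is the conjugate acid of the weak base C5H5N.
Kb = 10^(−8.77) = 1.70 × 10^-9
Ka = Kw/Kb = 1.0×10^-14 / 1.70 × 10^-9 = 5.88 × 10^-6
From the ICE table, Ka = [H+]²/(0.0898 − [H+]) = 5.88 × 10^-6.
Neglecting [H+] in the denominator: [H+] = √(5.88 × 10^-6 × 0.0898) = 7.27 × 10^-4 M
Check: 0.81% ionized — well under 5%, approximation valid.
pH = −log[H+] = −log(7.27 × 10^-4) = 3.14

pH = 3.14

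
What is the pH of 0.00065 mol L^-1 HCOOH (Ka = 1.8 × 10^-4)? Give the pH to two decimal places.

pH = 3.58

HCOOH ⇌ HCOO- + H+
Let x = [H+] at equilibrium. Ka = x²/(0.00065 − x).
Here C₀/Ka ≈ 3.61, so the small-x approximation fails. Use the quadratic:
x = (−Ka + √(Ka² + 4·Ka·C₀))/2 = 2.64 × 10^-4 M
pH = −log[H+] = −log(2.64 × 10^-4) = 3.58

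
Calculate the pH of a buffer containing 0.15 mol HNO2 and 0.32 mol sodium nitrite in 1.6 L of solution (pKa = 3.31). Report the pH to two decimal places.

pH = 3.64

pH = pKa + log([A⁻]/[HA]) = 3.31 + log(0.32/0.15)
pH = 3.31 + (+0.329) = 3.64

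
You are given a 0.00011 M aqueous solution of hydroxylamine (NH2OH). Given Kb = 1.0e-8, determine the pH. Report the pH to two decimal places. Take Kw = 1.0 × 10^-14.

NH2OH + H2O ⇌ NH3OH+ + OH-
From the ICE table, Kb = [OH-]²/(0.00011 − [OH-]) = 1.0 × 10^-8.
Neglecting [OH-] in the denominator: [OH-] = √(1.0 × 10^-8 × 0.00011) = 1.05 × 10^-6 M
Check: 0.95% ionized — well under 5%, approximation valid.
pOH = 5.98, so pH = 14.00 − pOH = 8.02

pH = 8.02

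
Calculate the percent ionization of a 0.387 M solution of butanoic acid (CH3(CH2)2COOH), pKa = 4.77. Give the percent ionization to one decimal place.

0.7%

CH3(CH2)2COOH ⇌ CH3(CH2)2COO- + H+; let x = [H+] at equilibrium.
Ka = 10^(−4.77) = 1.70 × 10^-5
x ≈ √(Ka·C₀) = √(1.70 × 10^-5 × 0.387) = 2.56 × 10^-3 M
% ionization = x/C₀ × 100% = 2.56 × 10^-3/0.387 × 100% = 0.7%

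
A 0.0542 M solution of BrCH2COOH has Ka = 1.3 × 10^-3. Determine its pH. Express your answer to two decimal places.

BrCH2COOH ⇌ BrCH2COO- + H+
Ka = [H+]²/(0.0542 − [H+]) = 1.3 × 10^-3
[H+] is not negligible relative to C₀; solve [H+]² + 0.0013·[H+] − 7.05e-05 = 0.
[H+] = (−Ka + √(Ka² + 4·Ka·C₀))/2 = 7.77 × 10^-3 M
pH = −log(7.77 × 10^-3) = 2.11

pH = 2.11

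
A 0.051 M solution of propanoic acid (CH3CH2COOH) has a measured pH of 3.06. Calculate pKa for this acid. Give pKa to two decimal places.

[H+] = 10^(-3.06) = 8.71 × 10^-4 M
At equilibrium [HA] = 0.051 − 8.71 × 10^-4 = 5.01 × 10^-2 M
Ka = [H+][A-]/[HA] = (8.71 × 10^-4)² / 5.01 × 10^-2 = 1.51 × 10^-5
pKa = -log(1.51 × 10^-5) = 4.82

pKa = 4.82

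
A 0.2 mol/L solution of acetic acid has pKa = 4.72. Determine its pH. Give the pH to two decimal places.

CH3COOH ⇌ CH3COO- + H+
Ka = 10^(−4.72) = 1.91 × 10^-5
From the ICE table, Ka = [H+]²/(0.2 − [H+]) = 1.91 × 10^-5.
Assume [H+] ≪ 0.2: [H+] ≈ √(1.91 × 10^-5 × 0.2) = 1.95 × 10^-3 M
([H+]/C₀ = 0.98% < 5%, so the approximation holds.)
pH = −log[H+] = −log(1.95 × 10^-3) = 2.71

pH = 2.71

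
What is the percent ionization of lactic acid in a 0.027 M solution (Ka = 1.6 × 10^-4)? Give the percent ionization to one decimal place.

CH3CH(OH)COOH ⇌ CH3CH(OH)COO- + H+; let x = [H+] at equilibrium.
Solve x² + 0.00016x − 4.32e-06 = 0 → x = 2.00 × 10^-3 M
Fraction ionized = 2.00 × 10^-3 / 0.027 = 0.0741 → 7.4%

7.4%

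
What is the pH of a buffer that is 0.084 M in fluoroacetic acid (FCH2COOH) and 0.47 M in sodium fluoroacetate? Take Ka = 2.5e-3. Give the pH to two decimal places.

pKa = −log(2.5 × 10^-3) = 2.602
Henderson–Hasselbalch: pH = pKa + log([FCH2COO-]/[FCH2COOH]) = 2.602 + log(0.47/0.084)
pH = 2.602 + (+0.748) = 3.35

pH = 3.35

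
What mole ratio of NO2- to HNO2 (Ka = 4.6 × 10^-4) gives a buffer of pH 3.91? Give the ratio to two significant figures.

ratio = 3.7

pKa = -log(4.6 × 10^-4) = 3.337
pH = pKa + log(r) ⇒ log(r) = 3.91 − 3.337 = +0.573
r = [NO2-]/[HNO2] = 10^(+0.573) = 3.74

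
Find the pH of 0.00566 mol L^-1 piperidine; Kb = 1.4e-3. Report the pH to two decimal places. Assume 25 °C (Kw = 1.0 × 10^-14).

pH = 11.34

C5H10NH + H2O ⇌ C5H10NH2+ + OH-
Let x = [OH-] at equilibrium. Kb = x²/(0.00566 − x).
Here C₀/Kb ≈ 4.04, so the small-x approximation fails. Use the quadratic:
x = (−Kb + √(Kb² + 4·Kb·C₀))/2 = 2.20 × 10^-3 M
pOH = −log(2.20 × 10^-3) = 2.66; pH = 14.00 − 2.66 = 11.34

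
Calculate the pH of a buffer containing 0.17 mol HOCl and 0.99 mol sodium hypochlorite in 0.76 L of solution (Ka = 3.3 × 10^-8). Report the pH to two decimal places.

pH = 8.25

pKa = −log(3.3 × 10^-8) = 7.481
pH = pKa + log([A⁻]/[HA]) = 7.481 + log(0.99/0.17)
pH = 7.481 + (+0.765) = 8.25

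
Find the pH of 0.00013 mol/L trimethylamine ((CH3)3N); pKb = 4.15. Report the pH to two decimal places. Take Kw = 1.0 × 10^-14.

(CH3)3N + H2O ⇌ (CH3)3NH+ + OH-
Kb = 10^(−4.15) = 7.08 × 10^-5
From the ICE table, Kb = [OH-]²/(0.00013 − [OH-]) = 7.08 × 10^-5.
The 5% rule fails; solving [OH-]² + Kb·[OH-] − Kb·C₀ = 0 exactly:
[OH-] = [−7.08e-05 + √(7.08e-05² + 3.68e-08)]/2 = 6.69 × 10^-5 M
pOH = −log(6.69 × 10^-5) = 4.17; pH = 14.00 − 4.17 = 9.83

pH = 9.83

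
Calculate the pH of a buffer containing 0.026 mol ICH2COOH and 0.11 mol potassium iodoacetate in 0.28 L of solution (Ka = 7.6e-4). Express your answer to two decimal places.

pKa = −log(7.6 × 10^-4) = 3.119
pH = pKa + log([A⁻]/[HA]) = 3.119 + log(0.11/0.026)
pH = 3.119 + (+0.626) = 3.75

pH = 3.75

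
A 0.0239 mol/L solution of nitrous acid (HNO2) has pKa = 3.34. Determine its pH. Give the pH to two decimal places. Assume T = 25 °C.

HNO2 ⇌ NO2- + H+
Ka = 10^(−3.34) = 4.57 × 10^-4
Let x = [H+] at equilibrium. Ka = x²/(0.0239 − x).
Here C₀/Ka ≈ 52.3, so the small-x approximation fails. Use the quadratic:
x = (−Ka + √(Ka² + 4·Ka·C₀))/2 = 3.08 × 10^-3 M
pH = −log[H+] = −log(3.08 × 10^-3) = 2.51

pH = 2.51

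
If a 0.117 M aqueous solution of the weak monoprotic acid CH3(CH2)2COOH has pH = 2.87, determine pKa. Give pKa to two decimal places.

pKa = 4.80

[H+] = 10^(-2.87) = 1.35 × 10^-3 M
At equilibrium [HA] = 0.117 − 1.35 × 10^-3 = 1.16 × 10^-1 M
Ka = [H+][A-]/[HA] = (1.35 × 10^-3)² / 1.16 × 10^-1 = 1.57 × 10^-5
pKa = -log(1.57 × 10^-5) = 4.80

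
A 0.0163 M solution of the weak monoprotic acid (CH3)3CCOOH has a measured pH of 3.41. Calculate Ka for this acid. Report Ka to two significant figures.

[H+] = 10^(-3.41) = 3.89 × 10^-4 M
At equilibrium [HA] = 0.0163 − 3.89 × 10^-4 = 1.59 × 10^-2 M
Ka = [H+][A-]/[HA] = (3.89 × 10^-4)² / 1.59 × 10^-2 = 9.5 × 10^-6

Ka = 9.5 × 10^-6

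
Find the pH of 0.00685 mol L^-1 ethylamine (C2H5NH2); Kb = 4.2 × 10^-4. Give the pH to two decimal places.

pH = 11.18

C2H5NH2 + H2O ⇌ C2H5NH3+ + OH-
From the ICE table, Kb = x²/(0.00685 − x) = 4.2 × 10^-4.
Here C₀/Kb ≈ 16.3, so the small-x approximation fails. Use the quadratic:
x = (−Kb + √(Kb² + 4·Kb·C₀))/2 = 1.50 × 10^-3 M
pOH = 2.82, so pH = 14.00 − pOH = 11.18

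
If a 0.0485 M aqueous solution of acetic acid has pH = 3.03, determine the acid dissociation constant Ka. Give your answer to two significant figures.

[H+] = 10^(-3.03) = 9.33 × 10^-4 M
At equilibrium [HA] = 0.0485 − 9.33 × 10^-4 = 4.76 × 10^-2 M
Ka = [H+][A-]/[HA] = (9.33 × 10^-4)² / 4.76 × 10^-2 = 1.8 × 10^-5

Ka = 1.8 × 10^-5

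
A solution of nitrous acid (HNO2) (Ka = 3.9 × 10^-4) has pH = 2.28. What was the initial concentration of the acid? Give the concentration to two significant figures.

[H+] = 10^(-2.28) = 5.25 × 10^-3 M = x
Ka = x²/(C₀ − x) ⇒ C₀ = x + x²/Ka
C₀ = 5.25 × 10^-3 + (5.25 × 10^-3)²/(3.9 × 10^-4) = 7.59 × 10^-2 M

C₀ = 7.6 × 10^-2 M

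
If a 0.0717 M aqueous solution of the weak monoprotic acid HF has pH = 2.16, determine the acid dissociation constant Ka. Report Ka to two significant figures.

Ka = 7.4 × 10^-4

[H+] = 10^(-2.16) = 6.92 × 10^-3 M
At equilibrium [HA] = 0.0717 − 6.92 × 10^-3 = 6.48 × 10^-2 M
Ka = [H+][A-]/[HA] = (6.92 × 10^-3)² / 6.48 × 10^-2 = 7.4 × 10^-4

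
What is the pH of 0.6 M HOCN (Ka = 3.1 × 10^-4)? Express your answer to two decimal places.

HOCN ⇌ OCN- + H+
Ka = x²/(0.6 − x) = 3.1 × 10^-4
Neglecting x in the denominator: x = √(3.1 × 10^-4 × 0.6) = 1.36 × 10^-2 M
pH = −log(1.36 × 10^-2) = 1.87

pH = 1.87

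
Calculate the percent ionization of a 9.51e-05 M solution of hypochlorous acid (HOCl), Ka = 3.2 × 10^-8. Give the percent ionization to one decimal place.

1.8%

HOCl ⇌ OCl- + H+; let x = [H+] at equilibrium.
x ≈ √(Ka·C₀) = √(3.2 × 10^-8 × 9.51e-05) = 1.74 × 10^-6 M
Fraction ionized = 1.74 × 10^-6 / 9.51e-05 = 0.0183 → 1.8%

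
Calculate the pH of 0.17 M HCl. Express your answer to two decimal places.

HCl is a strong acid and dissociates completely, so [H+] = 0.17 M.
pH = -log(0.17) = 0.77

pH = 0.77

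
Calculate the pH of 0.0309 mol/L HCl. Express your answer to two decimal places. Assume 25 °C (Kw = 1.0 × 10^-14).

HCl is a strong acid and dissociates completely, so [H+] = 0.0309 M.
pH = -log(0.0309) = 1.51

pH = 1.51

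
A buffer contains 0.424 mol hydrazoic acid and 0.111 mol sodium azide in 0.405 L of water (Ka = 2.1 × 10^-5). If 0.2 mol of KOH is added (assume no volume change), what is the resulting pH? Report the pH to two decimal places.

OH- converts HN3 to N3-: HN3 → 0.224 mol, N3- → 0.311 mol.
pKa = −log(2.1 × 10^-5) = 4.678
Henderson–Hasselbalch with mole ratio 0.311/0.224: pH = 4.678 + (+0.143)

pH = 4.82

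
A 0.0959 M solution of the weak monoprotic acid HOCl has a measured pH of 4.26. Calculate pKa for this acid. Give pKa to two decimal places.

pKa = 7.50

[H+] = 10^(-4.26) = 5.50 × 10^-5 M
At equilibrium [HA] = 0.0959 − 5.50 × 10^-5 = 9.58 × 10^-2 M
Ka = [H+][A-]/[HA] = (5.50 × 10^-5)² / 9.58 × 10^-2 = 3.16 × 10^-8
pKa = -log(3.16 × 10^-8) = 7.50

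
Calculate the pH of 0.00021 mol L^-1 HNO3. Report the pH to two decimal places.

HNO3 is a strong acid and dissociates completely, so [H+] = 0.00021 M.
pH = -log(0.00021) = 3.68

pH = 3.68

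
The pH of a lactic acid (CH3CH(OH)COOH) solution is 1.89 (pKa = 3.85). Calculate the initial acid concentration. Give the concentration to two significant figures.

C₀ = 1.2 M

[H+] = 10^(-1.89) = 1.29 × 10^-2 M = x
Ka = 10^(−3.85) = 1.41 × 10^-4
Ka = x²/(C₀ − x) ⇒ C₀ = x + x²/Ka
C₀ = 1.29 × 10^-2 + (1.29 × 10^-2)²/(1.41 × 10^-4) = 1.19 M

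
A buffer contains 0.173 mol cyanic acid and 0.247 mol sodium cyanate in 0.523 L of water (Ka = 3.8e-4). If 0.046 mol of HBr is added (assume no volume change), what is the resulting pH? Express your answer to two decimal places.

pH = 3.38

After neutralization: n(HOCN) = 0.219 mol, n(OCN-) = 0.201 mol.
pKa = −log(3.8 × 10^-4) = 3.420
pH = pKa + log([A⁻]/[HA]) = 3.420 + log(0.201/0.219) = 3.420 -0.037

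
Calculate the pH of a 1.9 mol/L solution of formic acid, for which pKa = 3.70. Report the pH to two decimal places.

HCOOH ⇌ HCOO- + H+
Ka = 10^(−3.70) = 2.00 × 10^-4
Ka = x²/(1.9 − x) = 2.00 × 10^-4
Since Ka ≪ C₀, x ≈ √(Ka·C₀) = 1.95 × 10^-2 M.
Check: 1% ionized — well under 5%, approximation valid.
pH = −log(1.95 × 10^-2) = 1.71

pH = 1.71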